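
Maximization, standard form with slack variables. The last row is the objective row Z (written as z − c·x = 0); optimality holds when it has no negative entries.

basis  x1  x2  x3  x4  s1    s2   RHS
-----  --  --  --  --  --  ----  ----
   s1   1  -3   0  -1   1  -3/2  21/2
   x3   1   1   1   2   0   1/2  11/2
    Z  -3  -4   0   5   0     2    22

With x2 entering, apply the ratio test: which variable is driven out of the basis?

Column x2 entries and ratios — s1: -3 ≤ 0, skip; x3: (11/2)/1 = 11/2.
Smallest ratio is 11/2 in the row of x3, so x3 leaves.

x3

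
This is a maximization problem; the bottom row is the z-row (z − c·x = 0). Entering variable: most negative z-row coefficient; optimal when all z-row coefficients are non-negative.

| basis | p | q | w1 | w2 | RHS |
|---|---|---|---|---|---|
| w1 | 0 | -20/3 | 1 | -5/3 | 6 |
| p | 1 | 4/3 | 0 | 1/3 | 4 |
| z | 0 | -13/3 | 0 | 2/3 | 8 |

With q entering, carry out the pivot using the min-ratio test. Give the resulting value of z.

21

Ratio test on column q — row 1: entry -20/3 ≤ 0; row 2: 4/(4/3) = 3. Minimum is 3 at row 2 (p leaves); pivot element 4/3.
Pivot on row 2; the z-row RHS becomes 8 − (-13/3)·3 = 21.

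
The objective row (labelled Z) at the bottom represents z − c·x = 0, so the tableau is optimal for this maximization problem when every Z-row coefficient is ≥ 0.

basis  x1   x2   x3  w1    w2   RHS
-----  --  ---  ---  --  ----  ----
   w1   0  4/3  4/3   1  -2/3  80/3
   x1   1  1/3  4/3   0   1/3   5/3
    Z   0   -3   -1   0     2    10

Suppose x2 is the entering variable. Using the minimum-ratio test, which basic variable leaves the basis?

x1

Column x2 entries and ratios — w1: (80/3)/(4/3) = 20; x1: (5/3)/(1/3) = 5.
Smallest ratio is 5 in the row of x1, so x1 leaves.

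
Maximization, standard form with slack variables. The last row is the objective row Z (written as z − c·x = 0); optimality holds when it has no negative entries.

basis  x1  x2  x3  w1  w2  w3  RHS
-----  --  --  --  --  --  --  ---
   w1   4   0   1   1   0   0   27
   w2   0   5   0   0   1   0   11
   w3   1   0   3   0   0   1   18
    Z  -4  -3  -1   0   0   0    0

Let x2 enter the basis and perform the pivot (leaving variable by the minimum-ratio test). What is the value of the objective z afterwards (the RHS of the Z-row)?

Ratio test on column x2 — row 1: entry 0 ≤ 0; row 2: 11/5 = 11/5; row 3: entry 0 ≤ 0. Minimum is 11/5 at row 2 (w2 leaves); pivot element 5.
Pivot on row 2; the Z-row RHS becomes 0 − (-3)·(11/5) = 33/5.

33/5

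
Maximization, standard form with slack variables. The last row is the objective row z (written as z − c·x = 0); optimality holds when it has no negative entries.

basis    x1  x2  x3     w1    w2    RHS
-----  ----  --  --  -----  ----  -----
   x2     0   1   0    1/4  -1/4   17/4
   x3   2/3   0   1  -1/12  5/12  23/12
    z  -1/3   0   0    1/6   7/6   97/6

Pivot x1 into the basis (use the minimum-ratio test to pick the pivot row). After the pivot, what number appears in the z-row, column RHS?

137/8

Ratio test on column x1 — row 1: entry 0 ≤ 0; row 2: (23/12)/(2/3) = 23/8. Minimum is 23/8 at row 2 (x3 leaves); pivot element 2/3.
Divide row 2 by 2/3; eliminate column x1 from the other rows.
z-row update in column RHS: 97/6 − (-1/3)·(23/8) = 137/8.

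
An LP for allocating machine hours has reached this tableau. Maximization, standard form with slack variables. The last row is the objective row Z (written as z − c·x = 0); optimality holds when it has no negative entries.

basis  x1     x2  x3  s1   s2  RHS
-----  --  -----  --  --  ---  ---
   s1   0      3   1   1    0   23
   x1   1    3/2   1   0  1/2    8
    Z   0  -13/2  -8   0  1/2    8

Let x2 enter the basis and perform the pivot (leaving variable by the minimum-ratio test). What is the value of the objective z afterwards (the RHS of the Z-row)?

Ratio test on column x2 — row 1: 23/3 = 23/3; row 2: 8/(3/2) = 16/3. Minimum is 16/3 at row 2 (x1 leaves); pivot element 3/2.
Pivot on row 2; the Z-row RHS becomes 8 − (-13/2)·(16/3) = 128/3.

128/3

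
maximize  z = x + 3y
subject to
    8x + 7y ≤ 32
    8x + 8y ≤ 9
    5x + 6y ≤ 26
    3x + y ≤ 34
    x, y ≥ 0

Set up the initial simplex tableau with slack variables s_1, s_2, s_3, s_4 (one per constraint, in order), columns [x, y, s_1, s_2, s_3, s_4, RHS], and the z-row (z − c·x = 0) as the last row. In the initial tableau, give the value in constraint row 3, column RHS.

The RHS of constraint 3 is b_3 = 26.

26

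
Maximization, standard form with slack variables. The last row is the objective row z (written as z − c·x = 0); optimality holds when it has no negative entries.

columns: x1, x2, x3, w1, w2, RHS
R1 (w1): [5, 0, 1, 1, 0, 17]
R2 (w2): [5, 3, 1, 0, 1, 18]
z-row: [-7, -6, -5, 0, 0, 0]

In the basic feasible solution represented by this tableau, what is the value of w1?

17

w1 is basic (row 1); its value is the RHS of that row, 17.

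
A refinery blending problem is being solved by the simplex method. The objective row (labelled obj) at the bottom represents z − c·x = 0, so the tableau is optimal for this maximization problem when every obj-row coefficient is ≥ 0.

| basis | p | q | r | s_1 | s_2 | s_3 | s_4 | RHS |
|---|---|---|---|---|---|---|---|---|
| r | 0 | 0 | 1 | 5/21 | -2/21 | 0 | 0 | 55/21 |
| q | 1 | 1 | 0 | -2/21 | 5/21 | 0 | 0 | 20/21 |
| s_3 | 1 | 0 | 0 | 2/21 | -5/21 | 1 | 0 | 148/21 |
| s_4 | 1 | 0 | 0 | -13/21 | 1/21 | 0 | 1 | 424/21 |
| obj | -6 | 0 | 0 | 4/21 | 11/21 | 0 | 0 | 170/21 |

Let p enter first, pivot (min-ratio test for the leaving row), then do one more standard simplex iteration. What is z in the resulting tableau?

Ratio test on column p — row 1: entry 0 ≤ 0; row 2: (20/21)/1 = 20/21; row 3: (148/21)/1 = 148/21; row 4: (424/21)/1 = 424/21. Minimum is 20/21 at row 2 (q leaves); pivot element 1.
Pivot on row 2; the obj-row RHS becomes 170/21 − (-6)·(20/21) = 290/21.
Next entering variable (most negative obj-row entry -8/21): s_1.
Ratio test on column s_1 — row 1: (55/21)/(5/21) = 11; row 2: entry -2/21 ≤ 0; row 3: (128/21)/(4/21) = 32; row 4: entry -11/21 ≤ 0. Minimum is 11 at row 1 (r leaves); pivot element 5/21.
After the second pivot the obj-row RHS is 290/21 − (-8/21)·11 = 18.

18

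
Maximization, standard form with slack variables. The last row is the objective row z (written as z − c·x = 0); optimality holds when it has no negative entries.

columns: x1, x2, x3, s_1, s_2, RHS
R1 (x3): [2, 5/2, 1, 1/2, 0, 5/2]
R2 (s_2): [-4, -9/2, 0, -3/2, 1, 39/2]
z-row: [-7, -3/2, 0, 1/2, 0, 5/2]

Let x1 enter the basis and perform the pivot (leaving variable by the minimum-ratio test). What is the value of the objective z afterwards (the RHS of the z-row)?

45/4

Ratio test on column x1 — row 1: (5/2)/2 = 5/4; row 2: entry -4 ≤ 0. Minimum is 5/4 at row 1 (x3 leaves); pivot element 2.
Pivot on row 1; the z-row RHS becomes 5/2 − (-7)·(5/4) = 45/4.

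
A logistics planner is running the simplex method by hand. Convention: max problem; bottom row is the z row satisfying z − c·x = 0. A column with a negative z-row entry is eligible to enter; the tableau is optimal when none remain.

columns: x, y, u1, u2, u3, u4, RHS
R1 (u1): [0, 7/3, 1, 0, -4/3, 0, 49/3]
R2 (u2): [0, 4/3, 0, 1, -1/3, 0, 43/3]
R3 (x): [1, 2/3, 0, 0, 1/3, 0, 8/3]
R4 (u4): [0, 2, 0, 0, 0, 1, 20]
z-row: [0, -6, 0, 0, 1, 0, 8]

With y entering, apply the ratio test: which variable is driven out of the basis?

x

Column y entries and ratios — u1: (49/3)/(7/3) = 7; u2: (43/3)/(4/3) = 43/4; x: (8/3)/(2/3) = 4; u4: 20/2 = 10.
Smallest ratio is 4 in the row of x, so x leaves.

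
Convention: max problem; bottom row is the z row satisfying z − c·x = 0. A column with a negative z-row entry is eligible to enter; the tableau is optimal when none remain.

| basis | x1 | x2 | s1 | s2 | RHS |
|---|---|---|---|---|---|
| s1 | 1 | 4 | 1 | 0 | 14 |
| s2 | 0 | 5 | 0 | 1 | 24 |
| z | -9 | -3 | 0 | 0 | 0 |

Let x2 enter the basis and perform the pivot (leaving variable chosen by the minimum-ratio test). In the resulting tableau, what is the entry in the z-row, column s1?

3/4

Ratio test on column x2 — row 1: 14/4 = 7/2; row 2: 24/5 = 24/5. Minimum is 7/2 at row 1 (s1 leaves); pivot element 4.
Divide row 1 by 4; eliminate column x2 from the other rows.
z-row update in column s1: 0 − (-3)·(1/4) = 3/4.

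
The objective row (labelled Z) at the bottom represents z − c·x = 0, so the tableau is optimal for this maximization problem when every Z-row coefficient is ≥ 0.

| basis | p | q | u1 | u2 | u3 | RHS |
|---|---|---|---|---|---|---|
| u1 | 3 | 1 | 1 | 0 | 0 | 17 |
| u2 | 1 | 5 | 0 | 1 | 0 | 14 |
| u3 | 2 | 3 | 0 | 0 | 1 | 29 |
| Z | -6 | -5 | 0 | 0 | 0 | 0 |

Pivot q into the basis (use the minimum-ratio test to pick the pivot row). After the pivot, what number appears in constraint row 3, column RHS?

Ratio test on column q — row 1: 17/1 = 17; row 2: 14/5 = 14/5; row 3: 29/3 = 29/3. Minimum is 14/5 at row 2 (u2 leaves); pivot element 5.
Divide row 2 by 5; eliminate column q from the other rows.
Row 3 update in column RHS: 29 − 3·(14/5) = 103/5.

103/5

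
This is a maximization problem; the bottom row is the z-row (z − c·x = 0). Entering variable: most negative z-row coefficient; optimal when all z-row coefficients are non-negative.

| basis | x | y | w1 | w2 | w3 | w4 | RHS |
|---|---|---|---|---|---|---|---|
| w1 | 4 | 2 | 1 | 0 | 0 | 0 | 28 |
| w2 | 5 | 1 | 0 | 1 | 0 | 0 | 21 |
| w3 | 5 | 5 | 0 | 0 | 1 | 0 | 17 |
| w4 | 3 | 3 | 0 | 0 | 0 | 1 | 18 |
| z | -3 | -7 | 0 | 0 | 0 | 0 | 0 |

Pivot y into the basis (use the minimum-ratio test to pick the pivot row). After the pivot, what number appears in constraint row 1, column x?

2

Ratio test on column y — row 1: 28/2 = 14; row 2: 21/1 = 21; row 3: 17/5 = 17/5; row 4: 18/3 = 6. Minimum is 17/5 at row 3 (w3 leaves); pivot element 5.
Divide row 3 by 5; eliminate column y from the other rows.
Row 1 update in column x: 4 − 2·1 = 2.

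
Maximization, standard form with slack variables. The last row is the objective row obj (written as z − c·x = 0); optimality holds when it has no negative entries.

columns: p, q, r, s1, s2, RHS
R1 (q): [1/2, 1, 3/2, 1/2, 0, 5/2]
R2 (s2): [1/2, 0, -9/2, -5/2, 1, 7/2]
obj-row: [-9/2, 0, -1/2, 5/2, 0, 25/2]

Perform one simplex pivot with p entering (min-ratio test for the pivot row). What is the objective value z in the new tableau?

Ratio test on column p — row 1: (5/2)/(1/2) = 5; row 2: (7/2)/(1/2) = 7. Minimum is 5 at row 1 (q leaves); pivot element 1/2.
Pivot on row 1; the obj-row RHS becomes 25/2 − (-9/2)·5 = 35.

35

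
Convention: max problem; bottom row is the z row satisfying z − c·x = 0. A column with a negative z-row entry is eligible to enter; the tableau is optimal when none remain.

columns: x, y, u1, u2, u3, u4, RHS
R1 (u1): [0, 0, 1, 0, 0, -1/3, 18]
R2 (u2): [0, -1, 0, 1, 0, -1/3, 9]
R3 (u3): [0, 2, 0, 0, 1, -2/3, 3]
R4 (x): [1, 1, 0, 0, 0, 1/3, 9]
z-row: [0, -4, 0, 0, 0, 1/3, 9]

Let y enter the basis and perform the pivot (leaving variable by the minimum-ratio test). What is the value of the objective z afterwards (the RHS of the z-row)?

15

Ratio test on column y — row 1: entry 0 ≤ 0; row 2: entry -1 ≤ 0; row 3: 3/2 = 3/2; row 4: 9/1 = 9. Minimum is 3/2 at row 3 (u3 leaves); pivot element 2.
Pivot on row 3; the z-row RHS becomes 9 − (-4)·(3/2) = 15.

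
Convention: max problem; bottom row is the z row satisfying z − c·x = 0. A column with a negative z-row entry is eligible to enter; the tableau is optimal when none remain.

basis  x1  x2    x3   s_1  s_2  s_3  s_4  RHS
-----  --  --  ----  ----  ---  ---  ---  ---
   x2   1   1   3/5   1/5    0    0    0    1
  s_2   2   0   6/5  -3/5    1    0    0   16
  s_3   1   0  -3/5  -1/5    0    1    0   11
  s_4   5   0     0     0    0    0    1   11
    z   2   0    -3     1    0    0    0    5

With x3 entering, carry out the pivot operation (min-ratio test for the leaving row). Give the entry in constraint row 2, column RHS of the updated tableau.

14

Ratio test on column x3 — row 1: 1/(3/5) = 5/3; row 2: 16/(6/5) = 40/3; row 3: entry -3/5 ≤ 0; row 4: entry 0 ≤ 0. Minimum is 5/3 at row 1 (x2 leaves); pivot element 3/5.
Divide row 1 by 3/5; eliminate column x3 from the other rows.
Row 2 update in column RHS: 16 − (6/5)·(5/3) = 14.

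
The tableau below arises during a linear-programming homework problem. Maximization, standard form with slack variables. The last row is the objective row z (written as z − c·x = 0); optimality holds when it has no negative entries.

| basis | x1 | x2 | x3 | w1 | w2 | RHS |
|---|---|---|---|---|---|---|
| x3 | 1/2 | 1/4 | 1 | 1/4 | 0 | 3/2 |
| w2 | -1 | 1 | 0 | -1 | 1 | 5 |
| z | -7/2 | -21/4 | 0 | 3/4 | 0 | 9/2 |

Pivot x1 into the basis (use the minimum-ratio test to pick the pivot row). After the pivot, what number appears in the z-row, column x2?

-7/2

Ratio test on column x1 — row 1: (3/2)/(1/2) = 3; row 2: entry -1 ≤ 0. Minimum is 3 at row 1 (x3 leaves); pivot element 1/2.
Divide row 1 by 1/2; eliminate column x1 from the other rows.
z-row update in column x2: -21/4 − (-7/2)·(1/2) = -7/2.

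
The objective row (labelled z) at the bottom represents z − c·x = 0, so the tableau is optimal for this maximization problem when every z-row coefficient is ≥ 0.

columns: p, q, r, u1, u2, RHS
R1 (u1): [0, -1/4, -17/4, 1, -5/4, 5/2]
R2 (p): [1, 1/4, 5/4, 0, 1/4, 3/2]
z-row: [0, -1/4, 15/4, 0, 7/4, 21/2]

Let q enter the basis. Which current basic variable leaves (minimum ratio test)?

p

Column q entries and ratios — u1: -1/4 ≤ 0, skip; p: (3/2)/(1/4) = 6.
Smallest ratio is 6 in the row of p, so p leaves.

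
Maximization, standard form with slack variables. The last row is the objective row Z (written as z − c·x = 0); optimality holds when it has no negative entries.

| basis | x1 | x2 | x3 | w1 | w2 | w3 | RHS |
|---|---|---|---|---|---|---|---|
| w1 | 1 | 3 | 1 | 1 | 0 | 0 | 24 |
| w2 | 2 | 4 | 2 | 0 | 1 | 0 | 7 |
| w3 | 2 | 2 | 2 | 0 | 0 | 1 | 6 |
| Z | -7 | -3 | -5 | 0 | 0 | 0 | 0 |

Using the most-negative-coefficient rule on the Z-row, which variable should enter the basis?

Negative Z-row entries: x1: -7, x2: -3, x3: -5.
The most negative is -7 in column x1, so x1 enters.

x1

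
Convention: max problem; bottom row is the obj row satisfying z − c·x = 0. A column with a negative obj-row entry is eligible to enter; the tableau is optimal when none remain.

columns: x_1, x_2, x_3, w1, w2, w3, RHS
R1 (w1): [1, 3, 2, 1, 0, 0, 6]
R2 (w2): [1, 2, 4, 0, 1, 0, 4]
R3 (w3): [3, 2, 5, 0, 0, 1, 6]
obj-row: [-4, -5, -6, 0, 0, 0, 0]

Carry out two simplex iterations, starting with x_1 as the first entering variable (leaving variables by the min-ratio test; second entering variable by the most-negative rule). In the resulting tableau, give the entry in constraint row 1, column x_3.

-15/4

Ratio test on column x_1 — row 1: 6/1 = 6; row 2: 4/1 = 4; row 3: 6/3 = 2. Minimum is 2 at row 3 (w3 leaves); pivot element 3.
Divide row 3 by 3; eliminate column x_1 from the other rows.
Second iteration: most negative obj-row entry is -7/3 in column x_2, so x_2 enters.
Ratio test on column x_2 — row 1: 4/(7/3) = 12/7; row 2: 2/(4/3) = 3/2; row 3: 2/(2/3) = 3. Minimum is 3/2 at row 2 (w2 leaves); pivot element 4/3.
Divide row 2 by 4/3; eliminate column x_2 from the other rows.
After both pivots, the entry at constraint row 1, column x_3 is -15/4.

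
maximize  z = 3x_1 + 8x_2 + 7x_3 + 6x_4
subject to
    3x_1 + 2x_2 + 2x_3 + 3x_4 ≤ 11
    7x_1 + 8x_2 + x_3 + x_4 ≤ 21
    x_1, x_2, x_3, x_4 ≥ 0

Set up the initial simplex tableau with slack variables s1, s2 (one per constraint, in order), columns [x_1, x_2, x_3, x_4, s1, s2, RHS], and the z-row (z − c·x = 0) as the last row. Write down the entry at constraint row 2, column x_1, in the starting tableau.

7

Constraint 2 has coefficient 7 on x_1.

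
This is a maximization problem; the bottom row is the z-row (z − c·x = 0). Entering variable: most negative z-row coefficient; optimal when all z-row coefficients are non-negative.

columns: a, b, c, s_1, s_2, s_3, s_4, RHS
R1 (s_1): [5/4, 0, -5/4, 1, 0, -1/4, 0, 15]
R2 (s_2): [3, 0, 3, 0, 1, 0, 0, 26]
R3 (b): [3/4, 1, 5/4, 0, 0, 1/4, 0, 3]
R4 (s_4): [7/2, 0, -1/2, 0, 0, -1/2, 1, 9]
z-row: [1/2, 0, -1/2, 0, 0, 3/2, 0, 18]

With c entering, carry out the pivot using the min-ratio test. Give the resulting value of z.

Ratio test on column c — row 1: entry -5/4 ≤ 0; row 2: 26/3 = 26/3; row 3: 3/(5/4) = 12/5; row 4: entry -1/2 ≤ 0. Minimum is 12/5 at row 3 (b leaves); pivot element 5/4.
Pivot on row 3; the z-row RHS becomes 18 − (-1/2)·(12/5) = 96/5.

96/5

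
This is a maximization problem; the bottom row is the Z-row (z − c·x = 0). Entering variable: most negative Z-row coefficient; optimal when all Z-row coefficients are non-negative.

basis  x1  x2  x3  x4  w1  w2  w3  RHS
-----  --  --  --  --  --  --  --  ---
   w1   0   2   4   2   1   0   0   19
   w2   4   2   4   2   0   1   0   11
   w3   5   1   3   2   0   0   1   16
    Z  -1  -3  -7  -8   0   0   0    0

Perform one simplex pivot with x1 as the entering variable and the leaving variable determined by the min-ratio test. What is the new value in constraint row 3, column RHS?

9/4

Ratio test on column x1 — row 1: entry 0 ≤ 0; row 2: 11/4 = 11/4; row 3: 16/5 = 16/5. Minimum is 11/4 at row 2 (w2 leaves); pivot element 4.
Divide row 2 by 4; eliminate column x1 from the other rows.
Row 3 update in column RHS: 16 − 5·(11/4) = 9/4.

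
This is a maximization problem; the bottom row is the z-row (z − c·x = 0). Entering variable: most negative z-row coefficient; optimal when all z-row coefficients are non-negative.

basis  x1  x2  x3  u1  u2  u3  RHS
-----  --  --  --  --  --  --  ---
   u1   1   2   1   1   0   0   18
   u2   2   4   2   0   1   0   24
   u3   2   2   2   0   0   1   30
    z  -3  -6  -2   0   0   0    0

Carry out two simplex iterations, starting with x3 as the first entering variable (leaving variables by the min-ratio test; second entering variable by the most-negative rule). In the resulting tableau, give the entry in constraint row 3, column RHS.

Ratio test on column x3 — row 1: 18/1 = 18; row 2: 24/2 = 12; row 3: 30/2 = 15. Minimum is 12 at row 2 (u2 leaves); pivot element 2.
Divide row 2 by 2; eliminate column x3 from the other rows.
Second iteration: most negative z-row entry is -2 in column x2, so x2 enters.
Ratio test on column x2 — row 1: entry 0 ≤ 0; row 2: 12/2 = 6; row 3: entry -2 ≤ 0. Minimum is 6 at row 2 (x3 leaves); pivot element 2.
Divide row 2 by 2; eliminate column x2 from the other rows.
After both pivots, the entry at constraint row 3, column RHS is 18.

18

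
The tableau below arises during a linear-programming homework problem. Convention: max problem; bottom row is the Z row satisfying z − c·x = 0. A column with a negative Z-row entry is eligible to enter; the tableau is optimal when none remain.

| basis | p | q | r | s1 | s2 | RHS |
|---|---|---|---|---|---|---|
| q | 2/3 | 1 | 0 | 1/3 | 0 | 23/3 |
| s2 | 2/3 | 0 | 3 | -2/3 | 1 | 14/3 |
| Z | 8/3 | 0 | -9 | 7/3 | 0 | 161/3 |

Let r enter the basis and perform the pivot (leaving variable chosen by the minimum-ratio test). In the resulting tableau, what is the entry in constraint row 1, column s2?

0

Ratio test on column r — row 1: entry 0 ≤ 0; row 2: (14/3)/3 = 14/9. Minimum is 14/9 at row 2 (s2 leaves); pivot element 3.
Divide row 2 by 3; eliminate column r from the other rows.
Row 1 update in column s2: 0 − 0·(1/3) = 0.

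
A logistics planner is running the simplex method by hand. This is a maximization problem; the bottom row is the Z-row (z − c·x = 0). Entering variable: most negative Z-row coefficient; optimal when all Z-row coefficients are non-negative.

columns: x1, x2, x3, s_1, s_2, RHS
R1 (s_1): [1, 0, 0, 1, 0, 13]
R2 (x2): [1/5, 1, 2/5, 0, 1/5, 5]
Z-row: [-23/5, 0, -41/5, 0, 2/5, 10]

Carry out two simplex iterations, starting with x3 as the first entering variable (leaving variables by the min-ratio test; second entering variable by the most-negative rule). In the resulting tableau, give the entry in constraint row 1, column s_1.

Ratio test on column x3 — row 1: entry 0 ≤ 0; row 2: 5/(2/5) = 25/2. Minimum is 25/2 at row 2 (x2 leaves); pivot element 2/5.
Divide row 2 by 2/5; eliminate column x3 from the other rows.
Second iteration: most negative Z-row entry is -1/2 in column x1, so x1 enters.
Ratio test on column x1 — row 1: 13/1 = 13; row 2: (25/2)/(1/2) = 25. Minimum is 13 at row 1 (s_1 leaves); pivot element 1.
Divide row 1 by 1; eliminate column x1 from the other rows.
After both pivots, the entry at constraint row 1, column s_1 is 1.

1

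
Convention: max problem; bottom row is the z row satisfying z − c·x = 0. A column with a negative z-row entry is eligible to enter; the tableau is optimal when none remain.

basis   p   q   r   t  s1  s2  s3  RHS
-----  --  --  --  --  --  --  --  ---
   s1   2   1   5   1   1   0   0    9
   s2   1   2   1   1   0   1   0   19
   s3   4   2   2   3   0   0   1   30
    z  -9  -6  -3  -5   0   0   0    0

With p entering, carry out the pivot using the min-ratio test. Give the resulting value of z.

Ratio test on column p — row 1: 9/2 = 9/2; row 2: 19/1 = 19; row 3: 30/4 = 15/2. Minimum is 9/2 at row 1 (s1 leaves); pivot element 2.
Pivot on row 1; the z-row RHS becomes 0 − (-9)·(9/2) = 81/2.

81/2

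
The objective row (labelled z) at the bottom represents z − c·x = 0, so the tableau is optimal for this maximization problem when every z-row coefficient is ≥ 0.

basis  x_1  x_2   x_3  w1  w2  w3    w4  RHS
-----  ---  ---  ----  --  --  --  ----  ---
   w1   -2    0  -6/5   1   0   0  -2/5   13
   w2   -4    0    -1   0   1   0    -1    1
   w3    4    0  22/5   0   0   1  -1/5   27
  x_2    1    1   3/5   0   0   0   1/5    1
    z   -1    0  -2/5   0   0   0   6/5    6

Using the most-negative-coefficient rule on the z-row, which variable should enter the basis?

Negative z-row entries: x_1: -1, x_3: -2/5.
The most negative is -1 in column x_1, so x_1 enters.

x_1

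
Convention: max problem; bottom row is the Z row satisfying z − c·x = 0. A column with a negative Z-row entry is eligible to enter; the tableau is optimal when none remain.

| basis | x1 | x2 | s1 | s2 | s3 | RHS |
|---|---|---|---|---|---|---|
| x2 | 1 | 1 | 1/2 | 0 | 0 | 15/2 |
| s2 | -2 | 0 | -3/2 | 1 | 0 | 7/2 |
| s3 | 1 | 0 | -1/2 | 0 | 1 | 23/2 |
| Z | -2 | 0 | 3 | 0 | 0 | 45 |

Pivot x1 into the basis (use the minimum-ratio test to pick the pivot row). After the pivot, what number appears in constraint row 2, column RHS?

37/2

Ratio test on column x1 — row 1: (15/2)/1 = 15/2; row 2: entry -2 ≤ 0; row 3: (23/2)/1 = 23/2. Minimum is 15/2 at row 1 (x2 leaves); pivot element 1.
Divide row 1 by 1; eliminate column x1 from the other rows.
Row 2 update in column RHS: 7/2 − (-2)·(15/2) = 37/2.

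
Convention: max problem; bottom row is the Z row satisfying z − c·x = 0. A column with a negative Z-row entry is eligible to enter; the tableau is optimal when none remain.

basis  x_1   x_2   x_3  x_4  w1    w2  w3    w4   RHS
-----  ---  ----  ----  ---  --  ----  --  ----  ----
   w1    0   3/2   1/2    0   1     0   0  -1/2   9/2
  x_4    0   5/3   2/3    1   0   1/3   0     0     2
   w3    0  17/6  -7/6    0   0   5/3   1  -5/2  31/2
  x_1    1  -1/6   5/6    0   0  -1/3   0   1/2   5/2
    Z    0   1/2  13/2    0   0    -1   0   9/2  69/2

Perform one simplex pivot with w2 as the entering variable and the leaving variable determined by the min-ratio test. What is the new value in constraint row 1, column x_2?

Ratio test on column w2 — row 1: entry 0 ≤ 0; row 2: 2/(1/3) = 6; row 3: (31/2)/(5/3) = 93/10; row 4: entry -1/3 ≤ 0. Minimum is 6 at row 2 (x_4 leaves); pivot element 1/3.
Divide row 2 by 1/3; eliminate column w2 from the other rows.
Row 1 update in column x_2: 3/2 − 0·5 = 3/2.

3/2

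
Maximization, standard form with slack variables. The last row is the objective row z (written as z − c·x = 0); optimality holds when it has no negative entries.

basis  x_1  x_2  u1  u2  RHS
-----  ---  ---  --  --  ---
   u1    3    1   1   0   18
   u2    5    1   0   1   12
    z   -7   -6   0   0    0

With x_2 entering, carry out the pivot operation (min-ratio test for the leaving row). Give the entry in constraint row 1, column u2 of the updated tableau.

Ratio test on column x_2 — row 1: 18/1 = 18; row 2: 12/1 = 12. Minimum is 12 at row 2 (u2 leaves); pivot element 1.
Divide row 2 by 1; eliminate column x_2 from the other rows.
Row 1 update in column u2: 0 − 1·1 = -1.

-1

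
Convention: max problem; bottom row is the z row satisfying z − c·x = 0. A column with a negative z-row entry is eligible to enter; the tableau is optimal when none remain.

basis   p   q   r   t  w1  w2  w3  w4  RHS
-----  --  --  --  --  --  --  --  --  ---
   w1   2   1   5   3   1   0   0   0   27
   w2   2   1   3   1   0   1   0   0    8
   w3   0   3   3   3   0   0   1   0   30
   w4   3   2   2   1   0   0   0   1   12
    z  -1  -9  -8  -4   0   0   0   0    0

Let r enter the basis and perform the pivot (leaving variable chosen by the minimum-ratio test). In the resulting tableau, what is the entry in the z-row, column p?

Ratio test on column r — row 1: 27/5 = 27/5; row 2: 8/3 = 8/3; row 3: 30/3 = 10; row 4: 12/2 = 6. Minimum is 8/3 at row 2 (w2 leaves); pivot element 3.
Divide row 2 by 3; eliminate column r from the other rows.
z-row update in column p: -1 − (-8)·(2/3) = 13/3.

13/3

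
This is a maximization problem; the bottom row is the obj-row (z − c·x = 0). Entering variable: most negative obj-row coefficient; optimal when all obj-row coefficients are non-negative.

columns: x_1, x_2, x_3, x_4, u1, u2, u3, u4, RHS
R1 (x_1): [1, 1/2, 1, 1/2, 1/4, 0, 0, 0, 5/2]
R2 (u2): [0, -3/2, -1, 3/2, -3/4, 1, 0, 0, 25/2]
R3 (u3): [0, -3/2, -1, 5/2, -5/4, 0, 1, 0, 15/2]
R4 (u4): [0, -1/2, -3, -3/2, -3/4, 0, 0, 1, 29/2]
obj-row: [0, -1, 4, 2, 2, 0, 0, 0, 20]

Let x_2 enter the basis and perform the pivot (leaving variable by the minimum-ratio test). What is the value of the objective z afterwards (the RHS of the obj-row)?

Ratio test on column x_2 — row 1: (5/2)/(1/2) = 5; row 2: entry -3/2 ≤ 0; row 3: entry -3/2 ≤ 0; row 4: entry -1/2 ≤ 0. Minimum is 5 at row 1 (x_1 leaves); pivot element 1/2.
Pivot on row 1; the obj-row RHS becomes 20 − (-1)·5 = 25.

25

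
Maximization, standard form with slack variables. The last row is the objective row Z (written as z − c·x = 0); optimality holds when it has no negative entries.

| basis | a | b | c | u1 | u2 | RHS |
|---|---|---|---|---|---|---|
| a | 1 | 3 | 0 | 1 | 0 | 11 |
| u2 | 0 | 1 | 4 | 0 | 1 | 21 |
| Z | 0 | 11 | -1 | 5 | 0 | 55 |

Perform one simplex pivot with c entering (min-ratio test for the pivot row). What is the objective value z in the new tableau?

Ratio test on column c — row 1: entry 0 ≤ 0; row 2: 21/4 = 21/4. Minimum is 21/4 at row 2 (u2 leaves); pivot element 4.
Pivot on row 2; the Z-row RHS becomes 55 − (-1)·(21/4) = 241/4.

241/4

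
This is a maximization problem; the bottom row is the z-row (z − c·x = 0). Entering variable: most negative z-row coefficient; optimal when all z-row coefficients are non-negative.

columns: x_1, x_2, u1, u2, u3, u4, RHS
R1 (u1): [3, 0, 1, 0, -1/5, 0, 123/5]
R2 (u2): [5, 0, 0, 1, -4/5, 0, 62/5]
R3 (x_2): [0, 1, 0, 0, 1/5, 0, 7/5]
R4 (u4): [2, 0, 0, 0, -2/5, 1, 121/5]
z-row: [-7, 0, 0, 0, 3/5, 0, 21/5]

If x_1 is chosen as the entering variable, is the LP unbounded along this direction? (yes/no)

no

Column x_1 has positive entries in row(s) 1, 2, 4, so the ratio test bounds it — not unbounded.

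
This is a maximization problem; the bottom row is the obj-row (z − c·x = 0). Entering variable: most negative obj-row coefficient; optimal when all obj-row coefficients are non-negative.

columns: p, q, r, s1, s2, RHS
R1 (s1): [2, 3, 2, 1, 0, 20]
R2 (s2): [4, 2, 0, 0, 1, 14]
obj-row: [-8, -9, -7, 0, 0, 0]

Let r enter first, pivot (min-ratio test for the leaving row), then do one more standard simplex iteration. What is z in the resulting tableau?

147/2

Ratio test on column r — row 1: 20/2 = 10; row 2: entry 0 ≤ 0. Minimum is 10 at row 1 (s1 leaves); pivot element 2.
Pivot on row 1; the obj-row RHS becomes 0 − (-7)·10 = 70.
Next entering variable (most negative obj-row entry -1): p.
Ratio test on column p — row 1: 10/1 = 10; row 2: 14/4 = 7/2. Minimum is 7/2 at row 2 (s2 leaves); pivot element 4.
After the second pivot the obj-row RHS is 70 − (-1)·(7/2) = 147/2.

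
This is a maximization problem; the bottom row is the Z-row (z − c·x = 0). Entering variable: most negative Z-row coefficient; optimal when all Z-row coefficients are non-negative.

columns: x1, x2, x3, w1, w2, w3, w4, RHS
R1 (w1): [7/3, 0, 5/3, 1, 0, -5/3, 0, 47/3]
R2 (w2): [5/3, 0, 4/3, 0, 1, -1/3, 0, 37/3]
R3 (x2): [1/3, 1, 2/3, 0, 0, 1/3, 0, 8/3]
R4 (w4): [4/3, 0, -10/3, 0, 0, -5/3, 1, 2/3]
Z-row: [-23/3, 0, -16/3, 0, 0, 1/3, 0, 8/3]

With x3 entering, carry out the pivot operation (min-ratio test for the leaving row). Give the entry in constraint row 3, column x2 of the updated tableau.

3/2

Ratio test on column x3 — row 1: (47/3)/(5/3) = 47/5; row 2: (37/3)/(4/3) = 37/4; row 3: (8/3)/(2/3) = 4; row 4: entry -10/3 ≤ 0. Minimum is 4 at row 3 (x2 leaves); pivot element 2/3.
Divide row 3 by 2/3; eliminate column x3 from the other rows.
In the new row 3, the x2 entry is the old entry divided by the pivot: 1/(2/3) = 3/2.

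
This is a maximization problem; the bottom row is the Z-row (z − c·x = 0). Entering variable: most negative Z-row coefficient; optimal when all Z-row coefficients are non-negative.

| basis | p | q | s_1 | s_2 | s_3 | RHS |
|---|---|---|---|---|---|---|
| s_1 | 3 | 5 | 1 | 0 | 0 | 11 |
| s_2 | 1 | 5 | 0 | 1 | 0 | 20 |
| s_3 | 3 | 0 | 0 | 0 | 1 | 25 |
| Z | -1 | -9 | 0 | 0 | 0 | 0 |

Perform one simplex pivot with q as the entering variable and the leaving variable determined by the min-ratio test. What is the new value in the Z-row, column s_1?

Ratio test on column q — row 1: 11/5 = 11/5; row 2: 20/5 = 4; row 3: entry 0 ≤ 0. Minimum is 11/5 at row 1 (s_1 leaves); pivot element 5.
Divide row 1 by 5; eliminate column q from the other rows.
Z-row update in column s_1: 0 − (-9)·(1/5) = 9/5.

9/5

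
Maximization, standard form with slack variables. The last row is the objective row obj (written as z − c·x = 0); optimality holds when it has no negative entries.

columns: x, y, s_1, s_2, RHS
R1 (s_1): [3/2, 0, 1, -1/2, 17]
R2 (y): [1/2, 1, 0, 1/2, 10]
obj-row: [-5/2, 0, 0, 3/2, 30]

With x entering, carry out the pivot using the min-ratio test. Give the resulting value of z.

175/3

Ratio test on column x — row 1: 17/(3/2) = 34/3; row 2: 10/(1/2) = 20. Minimum is 34/3 at row 1 (s_1 leaves); pivot element 3/2.
Pivot on row 1; the obj-row RHS becomes 30 − (-5/2)·(34/3) = 175/3.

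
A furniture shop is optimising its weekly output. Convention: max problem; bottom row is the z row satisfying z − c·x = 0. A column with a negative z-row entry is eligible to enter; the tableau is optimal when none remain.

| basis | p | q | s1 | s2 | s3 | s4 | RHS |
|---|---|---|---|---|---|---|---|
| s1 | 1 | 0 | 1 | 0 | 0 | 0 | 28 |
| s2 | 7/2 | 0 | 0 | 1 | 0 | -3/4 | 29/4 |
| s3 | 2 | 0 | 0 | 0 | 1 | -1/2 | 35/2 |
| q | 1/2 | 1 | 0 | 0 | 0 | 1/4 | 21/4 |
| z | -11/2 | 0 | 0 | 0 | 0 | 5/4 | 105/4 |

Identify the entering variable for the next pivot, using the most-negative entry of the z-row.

p

Negative z-row entries: p: -11/2.
The most negative is -11/2 in column p, so p enters.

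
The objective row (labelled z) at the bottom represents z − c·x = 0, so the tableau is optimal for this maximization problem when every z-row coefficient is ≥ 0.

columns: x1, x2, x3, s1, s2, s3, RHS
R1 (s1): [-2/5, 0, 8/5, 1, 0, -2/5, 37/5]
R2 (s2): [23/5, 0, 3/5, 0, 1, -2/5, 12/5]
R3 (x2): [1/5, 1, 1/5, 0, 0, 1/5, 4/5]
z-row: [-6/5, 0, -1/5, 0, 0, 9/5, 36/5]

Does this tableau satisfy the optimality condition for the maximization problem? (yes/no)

The z-row has a negative entry -6/5 in column x1, so it is not optimal.

no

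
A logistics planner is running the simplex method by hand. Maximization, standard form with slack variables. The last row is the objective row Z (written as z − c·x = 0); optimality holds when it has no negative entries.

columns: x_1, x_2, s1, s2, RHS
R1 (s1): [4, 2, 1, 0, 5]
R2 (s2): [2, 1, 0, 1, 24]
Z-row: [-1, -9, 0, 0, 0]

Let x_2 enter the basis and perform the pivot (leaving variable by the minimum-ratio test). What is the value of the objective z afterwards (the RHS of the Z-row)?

Ratio test on column x_2 — row 1: 5/2 = 5/2; row 2: 24/1 = 24. Minimum is 5/2 at row 1 (s1 leaves); pivot element 2.
Pivot on row 1; the Z-row RHS becomes 0 − (-9)·(5/2) = 45/2.

45/2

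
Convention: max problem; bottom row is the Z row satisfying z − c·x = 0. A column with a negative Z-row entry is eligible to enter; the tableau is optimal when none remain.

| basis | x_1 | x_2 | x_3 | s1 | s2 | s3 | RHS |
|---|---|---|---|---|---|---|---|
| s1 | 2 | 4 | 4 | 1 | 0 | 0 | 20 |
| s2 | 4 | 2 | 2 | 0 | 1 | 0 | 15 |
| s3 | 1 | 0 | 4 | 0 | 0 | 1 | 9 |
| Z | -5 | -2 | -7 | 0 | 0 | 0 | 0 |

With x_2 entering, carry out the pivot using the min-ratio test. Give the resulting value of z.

Ratio test on column x_2 — row 1: 20/4 = 5; row 2: 15/2 = 15/2; row 3: entry 0 ≤ 0. Minimum is 5 at row 1 (s1 leaves); pivot element 4.
Pivot on row 1; the Z-row RHS becomes 0 − (-2)·5 = 10.

10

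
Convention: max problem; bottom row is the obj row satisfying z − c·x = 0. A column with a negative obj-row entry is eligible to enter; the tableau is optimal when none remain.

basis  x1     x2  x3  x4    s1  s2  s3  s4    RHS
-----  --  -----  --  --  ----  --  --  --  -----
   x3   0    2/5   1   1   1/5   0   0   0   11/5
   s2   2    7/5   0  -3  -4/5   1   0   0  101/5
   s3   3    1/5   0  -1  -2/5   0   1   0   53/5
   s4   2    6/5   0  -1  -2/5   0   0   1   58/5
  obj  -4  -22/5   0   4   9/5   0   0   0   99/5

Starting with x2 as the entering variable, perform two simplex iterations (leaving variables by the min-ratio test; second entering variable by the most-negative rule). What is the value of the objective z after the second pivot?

54

Ratio test on column x2 — row 1: (11/5)/(2/5) = 11/2; row 2: (101/5)/(7/5) = 101/7; row 3: (53/5)/(1/5) = 53; row 4: (58/5)/(6/5) = 29/3. Minimum is 11/2 at row 1 (x3 leaves); pivot element 2/5.
Pivot on row 1; the obj-row RHS becomes 99/5 − (-22/5)·(11/2) = 44.
Next entering variable (most negative obj-row entry -4): x1.
Ratio test on column x1 — row 1: entry 0 ≤ 0; row 2: (25/2)/2 = 25/4; row 3: (19/2)/3 = 19/6; row 4: 5/2 = 5/2. Minimum is 5/2 at row 4 (s4 leaves); pivot element 2.
After the second pivot the obj-row RHS is 44 − (-4)·(5/2) = 54.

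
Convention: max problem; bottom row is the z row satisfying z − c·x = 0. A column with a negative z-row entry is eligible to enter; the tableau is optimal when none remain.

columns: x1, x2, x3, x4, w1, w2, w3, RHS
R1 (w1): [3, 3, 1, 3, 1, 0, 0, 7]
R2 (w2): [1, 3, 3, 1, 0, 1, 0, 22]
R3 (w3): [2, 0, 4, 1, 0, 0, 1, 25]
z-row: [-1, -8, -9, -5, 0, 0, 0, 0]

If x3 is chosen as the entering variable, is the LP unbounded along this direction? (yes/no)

Column x3 has positive entries in row(s) 1, 2, 3, so the ratio test bounds it — not unbounded.

no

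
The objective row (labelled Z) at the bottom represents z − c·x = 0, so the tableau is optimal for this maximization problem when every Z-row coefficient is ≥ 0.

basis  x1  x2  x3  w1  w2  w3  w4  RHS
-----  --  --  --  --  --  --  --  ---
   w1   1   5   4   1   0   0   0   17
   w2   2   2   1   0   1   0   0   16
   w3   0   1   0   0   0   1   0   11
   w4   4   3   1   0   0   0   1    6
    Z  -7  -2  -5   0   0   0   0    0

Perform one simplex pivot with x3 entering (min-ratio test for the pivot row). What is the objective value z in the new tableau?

85/4

Ratio test on column x3 — row 1: 17/4 = 17/4; row 2: 16/1 = 16; row 3: entry 0 ≤ 0; row 4: 6/1 = 6. Minimum is 17/4 at row 1 (w1 leaves); pivot element 4.
Pivot on row 1; the Z-row RHS becomes 0 − (-5)·(17/4) = 85/4.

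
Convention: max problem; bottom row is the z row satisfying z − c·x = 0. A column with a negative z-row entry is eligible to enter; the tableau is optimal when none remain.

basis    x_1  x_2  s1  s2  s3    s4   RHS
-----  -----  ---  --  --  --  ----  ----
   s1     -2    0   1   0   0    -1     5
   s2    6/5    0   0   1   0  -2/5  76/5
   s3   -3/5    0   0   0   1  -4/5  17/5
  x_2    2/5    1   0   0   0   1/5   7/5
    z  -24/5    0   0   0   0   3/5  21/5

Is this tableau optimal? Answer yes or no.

no

The z-row has a negative entry -24/5 in column x_1, so it is not optimal.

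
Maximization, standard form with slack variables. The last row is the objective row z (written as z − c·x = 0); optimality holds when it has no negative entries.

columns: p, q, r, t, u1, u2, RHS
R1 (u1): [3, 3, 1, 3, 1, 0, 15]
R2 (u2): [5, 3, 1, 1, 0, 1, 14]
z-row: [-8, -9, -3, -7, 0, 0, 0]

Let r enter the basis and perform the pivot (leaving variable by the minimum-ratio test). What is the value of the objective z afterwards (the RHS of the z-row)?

Ratio test on column r — row 1: 15/1 = 15; row 2: 14/1 = 14. Minimum is 14 at row 2 (u2 leaves); pivot element 1.
Pivot on row 2; the z-row RHS becomes 0 − (-3)·14 = 42.

42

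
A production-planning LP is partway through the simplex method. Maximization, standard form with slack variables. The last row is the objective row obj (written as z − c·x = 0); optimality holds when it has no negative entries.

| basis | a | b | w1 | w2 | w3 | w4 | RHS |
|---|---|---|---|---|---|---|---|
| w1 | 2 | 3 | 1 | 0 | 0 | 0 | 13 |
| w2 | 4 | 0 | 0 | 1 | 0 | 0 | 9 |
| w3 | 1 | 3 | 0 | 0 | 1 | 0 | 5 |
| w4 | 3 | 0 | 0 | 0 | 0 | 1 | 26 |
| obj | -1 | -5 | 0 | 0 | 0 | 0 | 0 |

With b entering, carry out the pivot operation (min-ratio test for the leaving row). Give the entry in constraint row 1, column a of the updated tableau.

Ratio test on column b — row 1: 13/3 = 13/3; row 2: entry 0 ≤ 0; row 3: 5/3 = 5/3; row 4: entry 0 ≤ 0. Minimum is 5/3 at row 3 (w3 leaves); pivot element 3.
Divide row 3 by 3; eliminate column b from the other rows.
Row 1 update in column a: 2 − 3·(1/3) = 1.

1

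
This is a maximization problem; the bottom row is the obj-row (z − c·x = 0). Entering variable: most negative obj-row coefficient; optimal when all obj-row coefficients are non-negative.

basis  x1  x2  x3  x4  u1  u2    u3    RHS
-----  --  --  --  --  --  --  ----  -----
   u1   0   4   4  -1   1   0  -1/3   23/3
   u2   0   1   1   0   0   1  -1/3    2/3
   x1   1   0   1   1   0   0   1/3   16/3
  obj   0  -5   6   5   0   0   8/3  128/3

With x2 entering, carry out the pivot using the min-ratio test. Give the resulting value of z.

46

Ratio test on column x2 — row 1: (23/3)/4 = 23/12; row 2: (2/3)/1 = 2/3; row 3: entry 0 ≤ 0. Minimum is 2/3 at row 2 (u2 leaves); pivot element 1.
Pivot on row 2; the obj-row RHS becomes 128/3 − (-5)·(2/3) = 46.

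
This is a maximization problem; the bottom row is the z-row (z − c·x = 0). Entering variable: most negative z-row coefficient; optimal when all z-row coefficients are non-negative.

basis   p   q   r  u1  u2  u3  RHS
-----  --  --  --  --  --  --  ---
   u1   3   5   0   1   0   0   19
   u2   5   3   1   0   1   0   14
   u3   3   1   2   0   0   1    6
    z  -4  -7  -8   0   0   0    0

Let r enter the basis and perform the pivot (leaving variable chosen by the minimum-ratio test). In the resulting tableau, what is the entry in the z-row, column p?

8

Ratio test on column r — row 1: entry 0 ≤ 0; row 2: 14/1 = 14; row 3: 6/2 = 3. Minimum is 3 at row 3 (u3 leaves); pivot element 2.
Divide row 3 by 2; eliminate column r from the other rows.
z-row update in column p: -4 − (-8)·(3/2) = 8.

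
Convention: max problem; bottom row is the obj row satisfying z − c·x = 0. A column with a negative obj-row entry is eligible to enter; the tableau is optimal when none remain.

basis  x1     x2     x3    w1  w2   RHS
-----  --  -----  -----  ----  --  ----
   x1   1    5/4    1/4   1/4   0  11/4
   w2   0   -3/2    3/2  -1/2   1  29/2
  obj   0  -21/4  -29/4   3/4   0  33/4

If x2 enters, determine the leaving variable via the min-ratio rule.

x1

Column x2 entries and ratios — x1: (11/4)/(5/4) = 11/5; w2: -3/2 ≤ 0, skip.
Smallest ratio is 11/5 in the row of x1, so x1 leaves.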